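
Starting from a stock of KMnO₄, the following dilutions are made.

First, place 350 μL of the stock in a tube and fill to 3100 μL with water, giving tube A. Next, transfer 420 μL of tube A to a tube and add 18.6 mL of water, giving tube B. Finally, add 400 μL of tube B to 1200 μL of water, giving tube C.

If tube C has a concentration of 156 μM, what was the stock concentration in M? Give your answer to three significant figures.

0.250 M

Step 1: 350 μL brought to 3100 μL → factor 3100/350 = 8.8571
Step 2: 420 μL + 18.6 mL = 19020 μL total → factor 19020/420 = 45.286
Step 3: 400 μL + 1200 μL = 1600 μL total → factor 1600/400 = 4
Overall dilution factor = 8.8571 × 45.286 × 4 = 1604.4
Stock = 156 μM × 1604.4 = 2.503 × 10^5 μM = 0.250 M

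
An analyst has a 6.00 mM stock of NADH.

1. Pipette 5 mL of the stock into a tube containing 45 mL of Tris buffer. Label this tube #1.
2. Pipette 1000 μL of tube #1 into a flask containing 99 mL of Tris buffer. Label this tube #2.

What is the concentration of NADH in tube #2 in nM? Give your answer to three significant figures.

6.00 × 10^3 nM

Step 1: 5 mL + 45 mL = 50 mL total → factor 50/5 = 10
Step 2: 1000 μL + 99 mL = 1 × 10^5 μL total → factor 1 × 10^5/1000 = 100
Overall dilution factor = 10 × 100 = 1000
Final = 6.00 mM / 1000 = 0.006000 mM = 6.00 × 10^3 nM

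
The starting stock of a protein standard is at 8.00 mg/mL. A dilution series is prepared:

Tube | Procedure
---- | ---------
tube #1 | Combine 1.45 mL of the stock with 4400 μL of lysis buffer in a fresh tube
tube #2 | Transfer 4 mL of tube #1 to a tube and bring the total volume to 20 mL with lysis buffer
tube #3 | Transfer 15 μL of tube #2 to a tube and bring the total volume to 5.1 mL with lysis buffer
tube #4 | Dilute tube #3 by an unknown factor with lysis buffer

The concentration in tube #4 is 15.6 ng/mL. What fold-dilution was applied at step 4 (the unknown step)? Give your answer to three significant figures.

74.8-fold

Step 1: 1.45 mL + 4400 μL = 5.85 mL total → factor 5.85/1.45 = 4.0345
Step 2: 4 mL brought to 20 mL → factor 20/4 = 5
Step 3: 15 μL brought to 5.1 mL → factor 5100/15 = 340
Step 4: unknown factor x
Product of known-step factors = 6858.6
Overall factor = 8.00 mg/mL / (15.6 ng/mL) = 5.1282 × 10^5
x = 5.1282 × 10^5 / 6858.6 = 74.8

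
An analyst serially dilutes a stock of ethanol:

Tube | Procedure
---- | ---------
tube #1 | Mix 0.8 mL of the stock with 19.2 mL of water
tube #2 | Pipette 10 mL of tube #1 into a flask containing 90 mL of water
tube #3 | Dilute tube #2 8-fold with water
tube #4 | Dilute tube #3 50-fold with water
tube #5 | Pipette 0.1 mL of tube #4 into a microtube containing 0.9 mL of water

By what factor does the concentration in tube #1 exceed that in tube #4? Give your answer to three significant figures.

4.00 × 10^3

Step 1: 0.8 mL + 19.2 mL = 20 mL total → factor 20/0.8 = 25
Step 2: 10 mL + 90 mL = 100 mL total → factor 100/10 = 10
Step 3: 8-fold → factor 8
Step 4: 50-fold → factor 50
Dilution factor to tube #1 = 25; to tube #4 = 1 × 10^5
[tube #1]/[tube #4] = (factor to tube #4)/(factor to tube #1) = 1 × 10^5/25 = 4.00 × 10^3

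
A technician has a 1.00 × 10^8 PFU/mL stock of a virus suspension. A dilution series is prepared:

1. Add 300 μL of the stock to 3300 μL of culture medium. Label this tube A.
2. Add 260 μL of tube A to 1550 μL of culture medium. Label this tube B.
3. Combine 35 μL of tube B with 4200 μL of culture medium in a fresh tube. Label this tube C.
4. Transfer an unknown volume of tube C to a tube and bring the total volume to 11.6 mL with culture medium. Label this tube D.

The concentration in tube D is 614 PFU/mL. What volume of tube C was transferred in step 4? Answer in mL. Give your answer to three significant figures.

Step 1: 300 μL + 3300 μL = 3600 μL total → factor 3600/300 = 12
Step 2: 260 μL + 1550 μL = 1810 μL total → factor 1810/260 = 6.9615
Step 3: 35 μL + 4200 μL = 4235 μL total → factor 4235/35 = 121
Step 4: v brought to 11.6 mL → factor = 11.6 mL/v
Product of known-step factors = 10108
Overall factor = 1.00 × 10^8 PFU/mL / (614 PFU/mL) = 1.6287 × 10^5
Step-4 factor = 1.6287 × 10^5 / 10108 = 16.112
v = 11.6 mL / 16.112 = 0.720 mL

0.720 mL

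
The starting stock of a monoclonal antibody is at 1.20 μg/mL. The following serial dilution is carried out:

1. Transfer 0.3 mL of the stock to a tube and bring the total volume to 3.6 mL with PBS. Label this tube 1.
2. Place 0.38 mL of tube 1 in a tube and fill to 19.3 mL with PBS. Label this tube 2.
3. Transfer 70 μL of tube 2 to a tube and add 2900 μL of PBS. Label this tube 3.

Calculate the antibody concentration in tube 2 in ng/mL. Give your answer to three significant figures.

1.97 ng/mL

Step 1: 0.3 mL brought to 3.6 mL → factor 3.6/0.3 = 12
Step 2: 0.38 mL brought to 19.3 mL → factor 19.3/0.38 = 50.789
Dilution factor through tube 2 = 12 × 50.789 = 609.47
[tube 2] = 1.20 μg/mL / 609.47 = 0.001969 μg/mL = 1.97 ng/mL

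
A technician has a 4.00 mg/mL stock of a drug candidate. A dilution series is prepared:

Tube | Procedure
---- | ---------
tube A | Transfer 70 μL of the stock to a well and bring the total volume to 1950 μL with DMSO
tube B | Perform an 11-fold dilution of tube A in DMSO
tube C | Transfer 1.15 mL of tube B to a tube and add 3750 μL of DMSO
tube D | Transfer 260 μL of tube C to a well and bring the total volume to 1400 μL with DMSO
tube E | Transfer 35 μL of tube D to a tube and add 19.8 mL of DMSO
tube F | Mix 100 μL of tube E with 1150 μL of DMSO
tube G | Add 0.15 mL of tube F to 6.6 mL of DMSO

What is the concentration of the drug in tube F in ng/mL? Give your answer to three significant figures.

Step 1: 70 μL brought to 1950 μL → factor 1950/70 = 27.857
Step 2: 11-fold → factor 11
Step 3: 1.15 mL + 3750 μL = 4.9 mL total → factor 4.9/1.15 = 4.2609
Step 4: 260 μL brought to 1400 μL → factor 1400/260 = 5.3846
Step 5: 35 μL + 19.8 mL = 19835 μL total → factor 19835/35 = 566.71
Step 6: 100 μL + 1150 μL = 1250 μL total → factor 1250/100 = 12.5
Dilution factor through tube F = 27.857 × 11 × 4.2609 × 5.3846 × 566.71 × 12.5 = 4.9803 × 10^7
[tube F] = 4.00 mg/mL / 4.9803 × 10^7 = 8.032 × 10^-8 mg/mL = 0.0803 ng/mL

0.0803 ng/mL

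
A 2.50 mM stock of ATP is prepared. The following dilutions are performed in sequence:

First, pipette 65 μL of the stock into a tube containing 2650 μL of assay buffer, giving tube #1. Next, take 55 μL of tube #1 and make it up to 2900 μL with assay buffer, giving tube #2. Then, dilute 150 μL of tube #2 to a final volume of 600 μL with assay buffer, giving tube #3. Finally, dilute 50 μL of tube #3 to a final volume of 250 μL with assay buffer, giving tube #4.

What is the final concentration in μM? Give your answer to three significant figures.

Step 1: 65 μL + 2650 μL = 2715 μL total → factor 2715/65 = 41.769
Step 2: 55 μL brought to 2900 μL → factor 2900/55 = 52.727
Step 3: 150 μL brought to 600 μL → factor 600/150 = 4
Step 4: 50 μL brought to 250 μL → factor 250/50 = 5
Overall dilution factor = 41.769 × 52.727 × 4 × 5 = 44048
Final = 2.50 mM / 44048 = 5.676 × 10^-5 mM = 0.0568 μM

0.0568 μM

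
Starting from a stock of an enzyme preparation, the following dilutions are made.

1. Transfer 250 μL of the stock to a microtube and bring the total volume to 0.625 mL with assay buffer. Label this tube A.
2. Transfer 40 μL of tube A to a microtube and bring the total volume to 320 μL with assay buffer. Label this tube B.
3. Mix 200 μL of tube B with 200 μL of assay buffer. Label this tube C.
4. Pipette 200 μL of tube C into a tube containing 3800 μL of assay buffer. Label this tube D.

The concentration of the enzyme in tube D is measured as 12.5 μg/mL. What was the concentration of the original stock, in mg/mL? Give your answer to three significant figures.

10.0 mg/mL

Step 1: 250 μL brought to 0.625 mL → factor 625/250 = 2.5
Step 2: 40 μL brought to 320 μL → factor 320/40 = 8
Step 3: 200 μL + 200 μL = 400 μL total → factor 400/200 = 2
Step 4: 200 μL + 3800 μL = 4000 μL total → factor 4000/200 = 20
Overall dilution factor = 2.5 × 8 × 2 × 20 = 800
Stock = 12.5 μg/mL × 800 = 1.000 × 10^4 μg/mL = 10.0 mg/mL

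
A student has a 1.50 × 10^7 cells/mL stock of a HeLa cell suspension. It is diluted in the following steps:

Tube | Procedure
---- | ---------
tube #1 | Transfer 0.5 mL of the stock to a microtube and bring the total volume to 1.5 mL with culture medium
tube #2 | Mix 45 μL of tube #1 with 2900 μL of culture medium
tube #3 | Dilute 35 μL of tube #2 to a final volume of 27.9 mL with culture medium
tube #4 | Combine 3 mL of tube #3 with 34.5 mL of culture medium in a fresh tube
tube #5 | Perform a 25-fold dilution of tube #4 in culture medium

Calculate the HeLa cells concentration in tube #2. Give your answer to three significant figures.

7.64 × 10^4 cells/mL

Step 1: 0.5 mL brought to 1.5 mL → factor 1.5/0.5 = 3
Step 2: 45 μL + 2900 μL = 2945 μL total → factor 2945/45 = 65.444
Dilution factor through tube #2 = 3 × 65.444 = 196.33
[tube #2] = 1.50 × 10^7 cells/mL / 196.33 = 7.64 × 10^4 cells/mL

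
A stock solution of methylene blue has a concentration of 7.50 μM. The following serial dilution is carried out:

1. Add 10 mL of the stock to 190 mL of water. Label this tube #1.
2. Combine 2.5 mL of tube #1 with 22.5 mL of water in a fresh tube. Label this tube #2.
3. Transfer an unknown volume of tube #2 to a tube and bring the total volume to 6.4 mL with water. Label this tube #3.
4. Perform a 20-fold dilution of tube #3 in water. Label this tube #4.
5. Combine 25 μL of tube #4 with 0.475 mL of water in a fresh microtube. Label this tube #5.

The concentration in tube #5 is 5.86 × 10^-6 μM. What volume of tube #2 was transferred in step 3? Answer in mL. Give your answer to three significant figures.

0.400 mL

Step 1: 10 mL + 190 mL = 200 mL total → factor 200/10 = 20
Step 2: 2.5 mL + 22.5 mL = 25 mL total → factor 25/2.5 = 10
Step 3: v brought to 6.4 mL → factor = 6.4 mL/v
Step 4: 20-fold → factor 20
Step 5: 25 μL + 0.475 mL = 500 μL total → factor 500/25 = 20
Product of known-step factors = 80000
Overall factor = 7.50 μM / (5.86 × 10^-6 μM) = 1.2799 × 10^6
Step-3 factor = 1.2799 × 10^6 / 80000 = 15.998
v = 6.4 mL / 15.998 = 0.400 mL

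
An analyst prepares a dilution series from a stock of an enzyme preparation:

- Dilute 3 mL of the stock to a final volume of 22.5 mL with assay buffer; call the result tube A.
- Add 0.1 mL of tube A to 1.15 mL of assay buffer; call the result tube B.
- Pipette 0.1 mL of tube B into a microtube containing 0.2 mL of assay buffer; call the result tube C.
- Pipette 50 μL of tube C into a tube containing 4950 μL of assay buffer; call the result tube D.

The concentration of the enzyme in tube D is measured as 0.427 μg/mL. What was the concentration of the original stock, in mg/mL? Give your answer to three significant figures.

12.0 mg/mL

Step 1: 3 mL brought to 22.5 mL → factor 22.5/3 = 7.5
Step 2: 0.1 mL + 1.15 mL = 1.25 mL total → factor 1.25/0.1 = 12.5
Step 3: 0.1 mL + 0.2 mL = 0.3 mL total → factor 0.3/0.1 = 3
Step 4: 50 μL + 4950 μL = 5000 μL total → factor 5000/50 = 100
Overall dilution factor = 7.5 × 12.5 × 3 × 100 = 28125
Stock = 0.427 μg/mL × 28125 = 1.201 × 10^4 μg/mL = 12.0 mg/mL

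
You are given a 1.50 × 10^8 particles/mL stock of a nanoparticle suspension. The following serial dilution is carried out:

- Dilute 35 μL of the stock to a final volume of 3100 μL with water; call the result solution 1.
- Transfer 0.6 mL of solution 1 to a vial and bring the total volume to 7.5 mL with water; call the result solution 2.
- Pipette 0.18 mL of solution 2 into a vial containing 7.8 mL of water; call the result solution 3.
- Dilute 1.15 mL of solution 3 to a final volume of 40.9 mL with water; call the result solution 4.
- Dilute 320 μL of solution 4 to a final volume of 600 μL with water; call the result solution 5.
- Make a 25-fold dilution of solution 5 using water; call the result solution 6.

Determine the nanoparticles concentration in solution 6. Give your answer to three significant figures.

1.83 particles/mL

Step 1: 35 μL brought to 3100 μL → factor 3100/35 = 88.571
Step 2: 0.6 mL brought to 7.5 mL → factor 7.5/0.6 = 12.5
Step 3: 0.18 mL + 7.8 mL = 7.98 mL total → factor 7.98/0.18 = 44.333
Step 4: 1.15 mL brought to 40.9 mL → factor 40.9/1.15 = 35.565
Step 5: 320 μL brought to 600 μL → factor 600/320 = 1.875
Step 6: 25-fold → factor 25
Overall dilution factor = 88.571 × 12.5 × 44.333 × 35.565 × 1.875 × 25 = 8.1828 × 10^7
Final = 1.50 × 10^8 particles/mL / 8.1828 × 10^7 = 1.83 particles/mL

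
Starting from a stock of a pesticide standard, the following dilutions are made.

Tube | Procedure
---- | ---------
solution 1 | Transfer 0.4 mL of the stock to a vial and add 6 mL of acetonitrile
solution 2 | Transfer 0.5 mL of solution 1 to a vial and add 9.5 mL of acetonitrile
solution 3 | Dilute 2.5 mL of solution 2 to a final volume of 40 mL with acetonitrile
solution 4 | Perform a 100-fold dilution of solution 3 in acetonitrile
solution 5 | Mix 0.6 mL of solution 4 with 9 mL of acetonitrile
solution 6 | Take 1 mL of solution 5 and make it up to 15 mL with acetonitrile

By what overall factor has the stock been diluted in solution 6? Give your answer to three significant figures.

Step 1: 0.4 mL + 6 mL = 6.4 mL total → factor 6.4/0.4 = 16
Step 2: 0.5 mL + 9.5 mL = 10 mL total → factor 10/0.5 = 20
Step 3: 2.5 mL brought to 40 mL → factor 40/2.5 = 16
Step 4: 100-fold → factor 100
Step 5: 0.6 mL + 9 mL = 9.6 mL total → factor 9.6/0.6 = 16
Step 6: 1 mL brought to 15 mL → factor 15/1 = 15
Overall dilution factor = 16 × 20 × 16 × 100 × 16 × 15 = 1.2288 × 10^8

1.23 × 10^8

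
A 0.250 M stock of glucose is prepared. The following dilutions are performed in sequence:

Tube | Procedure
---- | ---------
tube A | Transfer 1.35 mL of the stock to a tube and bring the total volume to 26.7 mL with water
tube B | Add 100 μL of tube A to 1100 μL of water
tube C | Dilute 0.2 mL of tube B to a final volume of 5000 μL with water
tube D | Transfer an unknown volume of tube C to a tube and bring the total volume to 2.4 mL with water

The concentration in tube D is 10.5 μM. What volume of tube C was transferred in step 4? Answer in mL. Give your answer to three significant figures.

Step 1: 1.35 mL brought to 26.7 mL → factor 26.7/1.35 = 19.778
Step 2: 100 μL + 1100 μL = 1200 μL total → factor 1200/100 = 12
Step 3: 0.2 mL brought to 5000 μL → factor 5/0.2 = 25
Step 4: v brought to 2.4 mL → factor = 2.4 mL/v
Product of known-step factors = 5933.3
Overall factor = 0.250 M / (10.5 μM) = 23810
Step-4 factor = 23810 / 5933.3 = 4.0128
v = 2.4 mL / 4.0128 = 0.598 mL

0.598 mL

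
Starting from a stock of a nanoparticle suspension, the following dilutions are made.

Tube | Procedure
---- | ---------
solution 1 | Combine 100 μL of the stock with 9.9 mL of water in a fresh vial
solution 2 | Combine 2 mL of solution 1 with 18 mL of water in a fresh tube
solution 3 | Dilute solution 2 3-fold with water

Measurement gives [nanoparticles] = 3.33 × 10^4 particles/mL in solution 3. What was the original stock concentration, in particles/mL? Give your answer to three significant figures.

Step 1: 100 μL + 9.9 mL = 10000 μL total → factor 10000/100 = 100
Step 2: 2 mL + 18 mL = 20 mL total → factor 20/2 = 10
Step 3: 3-fold → factor 3
Overall dilution factor = 100 × 10 × 3 = 3000
Stock = 3.33 × 10^4 particles/mL × 3000 = 9.99 × 10^7 particles/mL

9.99 × 10^7 particles/mL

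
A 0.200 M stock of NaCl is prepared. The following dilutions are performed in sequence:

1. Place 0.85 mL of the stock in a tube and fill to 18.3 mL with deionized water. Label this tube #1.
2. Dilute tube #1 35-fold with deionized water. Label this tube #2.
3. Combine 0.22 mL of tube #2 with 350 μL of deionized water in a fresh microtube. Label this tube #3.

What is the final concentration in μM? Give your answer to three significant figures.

Step 1: 0.85 mL brought to 18.3 mL → factor 18.3/0.85 = 21.529
Step 2: 35-fold → factor 35
Step 3: 0.22 mL + 350 μL = 0.57 mL total → factor 0.57/0.22 = 2.5909
Overall dilution factor = 21.529 × 35 × 2.5909 = 1952.3
Final = 0.200 M / 1952.3 = 0.0001024 M = 102 μM

102 μM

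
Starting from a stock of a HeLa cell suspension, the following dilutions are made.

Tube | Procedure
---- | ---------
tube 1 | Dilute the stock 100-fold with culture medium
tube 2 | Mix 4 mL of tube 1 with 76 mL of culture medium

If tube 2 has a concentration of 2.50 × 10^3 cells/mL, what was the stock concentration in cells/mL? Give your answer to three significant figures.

Step 1: 100-fold → factor 100
Step 2: 4 mL + 76 mL = 80 mL total → factor 80/4 = 20
Overall dilution factor = 100 × 20 = 2000
Stock = 2.50 × 10^3 cells/mL × 2000 = 5.00 × 10^6 cells/mL

5.00 × 10^6 cells/mL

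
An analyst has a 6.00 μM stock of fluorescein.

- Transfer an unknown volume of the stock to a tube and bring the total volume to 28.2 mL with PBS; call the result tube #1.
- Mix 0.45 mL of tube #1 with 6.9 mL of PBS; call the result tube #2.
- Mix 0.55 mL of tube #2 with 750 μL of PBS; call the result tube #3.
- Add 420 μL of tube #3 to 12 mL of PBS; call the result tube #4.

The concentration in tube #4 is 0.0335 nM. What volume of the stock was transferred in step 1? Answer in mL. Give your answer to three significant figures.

Step 1: v brought to 28.2 mL → factor = 28.2 mL/v
Step 2: 0.45 mL + 6.9 mL = 7.35 mL total → factor 7.35/0.45 = 16.333
Step 3: 0.55 mL + 750 μL = 1.3 mL total → factor 1.3/0.55 = 2.3636
Step 4: 420 μL + 12 mL = 12420 μL total → factor 12420/420 = 29.571
Product of known-step factors = 1141.6
Overall factor = 6.00 μM / (0.0335 nM) = 1.791 × 10^5
Step-1 factor = 1.791 × 10^5 / 1141.6 = 156.88
v = 28.2 mL / 156.88 = 0.180 mL

0.180 mL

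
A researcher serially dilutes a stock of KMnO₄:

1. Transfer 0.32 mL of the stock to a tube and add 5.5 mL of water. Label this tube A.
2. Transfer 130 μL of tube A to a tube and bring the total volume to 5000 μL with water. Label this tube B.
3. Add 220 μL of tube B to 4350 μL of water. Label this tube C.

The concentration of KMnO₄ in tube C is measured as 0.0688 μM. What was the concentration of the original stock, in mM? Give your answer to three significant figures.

Step 1: 0.32 mL + 5.5 mL = 5.82 mL total → factor 5.82/0.32 = 18.188
Step 2: 130 μL brought to 5000 μL → factor 5000/130 = 38.462
Step 3: 220 μL + 4350 μL = 4570 μL total → factor 4570/220 = 20.773
Overall dilution factor = 18.188 × 38.462 × 20.773 = 14531
Stock = 0.0688 μM × 14531 = 999.7 μM = 1.00 mM

1.00 mM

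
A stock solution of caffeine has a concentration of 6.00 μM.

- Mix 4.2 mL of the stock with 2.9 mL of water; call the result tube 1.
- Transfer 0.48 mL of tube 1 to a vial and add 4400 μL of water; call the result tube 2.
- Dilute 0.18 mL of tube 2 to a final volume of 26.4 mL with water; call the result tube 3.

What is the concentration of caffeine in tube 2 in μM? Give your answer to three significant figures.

0.349 μM

Step 1: 4.2 mL + 2.9 mL = 7.1 mL total → factor 7.1/4.2 = 1.6905
Step 2: 0.48 mL + 4400 μL = 4.88 mL total → factor 4.88/0.48 = 10.167
Dilution factor through tube 2 = 1.6905 × 10.167 = 17.187
[tube 2] = 6.00 μM / 17.187 = 0.349 μM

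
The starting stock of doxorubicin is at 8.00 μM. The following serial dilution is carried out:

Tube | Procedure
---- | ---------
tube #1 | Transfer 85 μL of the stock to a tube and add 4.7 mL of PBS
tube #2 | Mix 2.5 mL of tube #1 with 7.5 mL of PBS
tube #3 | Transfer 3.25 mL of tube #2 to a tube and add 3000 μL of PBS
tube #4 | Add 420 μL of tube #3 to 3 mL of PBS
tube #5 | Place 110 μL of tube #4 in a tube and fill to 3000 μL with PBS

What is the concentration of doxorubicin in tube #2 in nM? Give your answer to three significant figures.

Step 1: 85 μL + 4.7 mL = 4785 μL total → factor 4785/85 = 56.294
Step 2: 2.5 mL + 7.5 mL = 10 mL total → factor 10/2.5 = 4
Dilution factor through tube #2 = 56.294 × 4 = 225.18
[tube #2] = 8.00 μM / 225.18 = 0.03553 μM = 35.5 nM

35.5 nM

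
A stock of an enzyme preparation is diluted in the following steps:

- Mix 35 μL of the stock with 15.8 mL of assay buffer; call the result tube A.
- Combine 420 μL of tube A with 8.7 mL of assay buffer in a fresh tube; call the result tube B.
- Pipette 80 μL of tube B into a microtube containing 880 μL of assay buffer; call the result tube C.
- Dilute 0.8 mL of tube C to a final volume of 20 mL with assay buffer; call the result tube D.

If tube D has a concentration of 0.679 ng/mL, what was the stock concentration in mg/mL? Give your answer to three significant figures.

Step 1: 35 μL + 15.8 mL = 15835 μL total → factor 15835/35 = 452.43
Step 2: 420 μL + 8.7 mL = 9120 μL total → factor 9120/420 = 21.714
Step 3: 80 μL + 880 μL = 960 μL total → factor 960/80 = 12
Step 4: 0.8 mL brought to 20 mL → factor 20/0.8 = 25
Overall dilution factor = 452.43 × 21.714 × 12 × 25 = 2.9472 × 10^6
Stock = 0.679 ng/mL × 2.9472 × 10^6 = 2.001 × 10^6 ng/mL = 2.00 mg/mL

2.00 mg/mL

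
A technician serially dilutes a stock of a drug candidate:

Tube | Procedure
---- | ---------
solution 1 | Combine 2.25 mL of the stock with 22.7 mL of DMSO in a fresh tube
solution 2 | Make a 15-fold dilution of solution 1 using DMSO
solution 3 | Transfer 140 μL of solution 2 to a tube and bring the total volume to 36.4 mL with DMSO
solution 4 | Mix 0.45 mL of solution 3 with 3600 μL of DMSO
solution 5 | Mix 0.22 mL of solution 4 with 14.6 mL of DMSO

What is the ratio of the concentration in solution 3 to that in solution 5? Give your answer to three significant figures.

606

Step 1: 2.25 mL + 22.7 mL = 24.95 mL total → factor 24.95/2.25 = 11.089
Step 2: 15-fold → factor 15
Step 3: 140 μL brought to 36.4 mL → factor 36400/140 = 260
Step 4: 0.45 mL + 3600 μL = 4.05 mL total → factor 4.05/0.45 = 9
Step 5: 0.22 mL + 14.6 mL = 14.82 mL total → factor 14.82/0.22 = 67.364
Dilution factor to solution 3 = 43247; to solution 5 = 2.6219 × 10^7
[solution 3]/[solution 5] = (factor to solution 5)/(factor to solution 3) = 2.6219 × 10^7/43247 = 606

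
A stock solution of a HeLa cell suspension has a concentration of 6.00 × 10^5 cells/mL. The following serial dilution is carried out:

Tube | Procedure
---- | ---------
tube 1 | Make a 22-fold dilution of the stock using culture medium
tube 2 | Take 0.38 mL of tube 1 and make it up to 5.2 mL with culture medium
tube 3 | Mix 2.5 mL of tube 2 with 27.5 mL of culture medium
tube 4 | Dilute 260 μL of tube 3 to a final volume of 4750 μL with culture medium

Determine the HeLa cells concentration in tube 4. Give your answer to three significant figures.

9.09 cells/mL

Step 1: 22-fold → factor 22
Step 2: 0.38 mL brought to 5.2 mL → factor 5.2/0.38 = 13.684
Step 3: 2.5 mL + 27.5 mL = 30 mL total → factor 30/2.5 = 12
Step 4: 260 μL brought to 4750 μL → factor 4750/260 = 18.269
Overall dilution factor = 22 × 13.684 × 12 × 18.269 = 66000
Final = 6.00 × 10^5 cells/mL / 66000 = 9.09 cells/mL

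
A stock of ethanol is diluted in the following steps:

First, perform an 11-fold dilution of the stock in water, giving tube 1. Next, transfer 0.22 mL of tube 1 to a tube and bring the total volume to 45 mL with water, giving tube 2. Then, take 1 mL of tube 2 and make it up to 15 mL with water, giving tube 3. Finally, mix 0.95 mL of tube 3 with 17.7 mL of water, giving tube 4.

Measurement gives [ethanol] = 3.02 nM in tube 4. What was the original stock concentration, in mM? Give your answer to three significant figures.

2.00 mM

Step 1: 11-fold → factor 11
Step 2: 0.22 mL brought to 45 mL → factor 45/0.22 = 204.55
Step 3: 1 mL brought to 15 mL → factor 15/1 = 15
Step 4: 0.95 mL + 17.7 mL = 18.65 mL total → factor 18.65/0.95 = 19.632
Overall dilution factor = 11 × 204.55 × 15 × 19.632 = 6.6257 × 10^5
Stock = 3.02 nM × 6.6257 × 10^5 = 2.001 × 10^6 nM = 2.00 mM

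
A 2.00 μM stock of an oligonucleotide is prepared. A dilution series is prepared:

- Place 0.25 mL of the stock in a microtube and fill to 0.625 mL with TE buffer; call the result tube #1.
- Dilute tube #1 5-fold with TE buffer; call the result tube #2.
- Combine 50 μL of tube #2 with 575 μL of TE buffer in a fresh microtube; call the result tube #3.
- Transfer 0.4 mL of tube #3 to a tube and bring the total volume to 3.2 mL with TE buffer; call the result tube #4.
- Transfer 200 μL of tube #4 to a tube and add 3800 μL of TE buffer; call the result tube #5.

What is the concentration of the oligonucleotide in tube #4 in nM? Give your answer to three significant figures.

Step 1: 0.25 mL brought to 0.625 mL → factor 0.625/0.25 = 2.5
Step 2: 5-fold → factor 5
Step 3: 50 μL + 575 μL = 625 μL total → factor 625/50 = 12.5
Step 4: 0.4 mL brought to 3.2 mL → factor 3.2/0.4 = 8
Dilution factor through tube #4 = 2.5 × 5 × 12.5 × 8 = 1250
[tube #4] = 2.00 μM / 1250 = 0.001600 μM = 1.60 nM

1.60 nM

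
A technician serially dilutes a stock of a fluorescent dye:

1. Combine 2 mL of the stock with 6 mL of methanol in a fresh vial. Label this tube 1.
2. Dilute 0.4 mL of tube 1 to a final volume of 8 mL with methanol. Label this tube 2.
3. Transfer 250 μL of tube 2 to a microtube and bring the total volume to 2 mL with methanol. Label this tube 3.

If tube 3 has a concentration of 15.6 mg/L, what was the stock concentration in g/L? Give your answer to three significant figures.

9.98 g/L

Step 1: 2 mL + 6 mL = 8 mL total → factor 8/2 = 4
Step 2: 0.4 mL brought to 8 mL → factor 8/0.4 = 20
Step 3: 250 μL brought to 2 mL → factor 2000/250 = 8
Overall dilution factor = 4 × 20 × 8 = 640
Stock = 15.6 mg/L × 640 = 9984 mg/L = 9.98 g/L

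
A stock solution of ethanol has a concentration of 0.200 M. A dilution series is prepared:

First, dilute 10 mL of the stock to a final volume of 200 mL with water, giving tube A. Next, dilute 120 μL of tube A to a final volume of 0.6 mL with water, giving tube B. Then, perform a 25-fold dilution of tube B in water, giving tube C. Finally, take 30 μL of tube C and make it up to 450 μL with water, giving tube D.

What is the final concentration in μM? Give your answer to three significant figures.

5.33 μM

Step 1: 10 mL brought to 200 mL → factor 200/10 = 20
Step 2: 120 μL brought to 0.6 mL → factor 600/120 = 5
Step 3: 25-fold → factor 25
Step 4: 30 μL brought to 450 μL → factor 450/30 = 15
Overall dilution factor = 20 × 5 × 25 × 15 = 37500
Final = 0.200 M / 37500 = 5.333 × 10^-6 M = 5.33 μM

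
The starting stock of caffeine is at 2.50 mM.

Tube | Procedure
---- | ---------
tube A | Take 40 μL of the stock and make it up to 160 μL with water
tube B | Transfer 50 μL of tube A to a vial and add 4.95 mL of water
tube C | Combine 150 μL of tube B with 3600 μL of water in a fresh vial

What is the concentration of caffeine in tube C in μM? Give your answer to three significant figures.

0.250 μM

Step 1: 40 μL brought to 160 μL → factor 160/40 = 4
Step 2: 50 μL + 4.95 mL = 5000 μL total → factor 5000/50 = 100
Step 3: 150 μL + 3600 μL = 3750 μL total → factor 3750/150 = 25
Overall dilution factor = 4 × 100 × 25 = 10000
Final = 2.50 mM / 10000 = 0.0002500 mM = 0.250 μM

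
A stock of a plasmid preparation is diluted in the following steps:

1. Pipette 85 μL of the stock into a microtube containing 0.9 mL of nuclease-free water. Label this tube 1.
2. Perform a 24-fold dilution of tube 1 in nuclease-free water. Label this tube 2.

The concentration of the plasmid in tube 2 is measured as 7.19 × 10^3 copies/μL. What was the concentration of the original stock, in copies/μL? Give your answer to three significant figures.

Step 1: 85 μL + 0.9 mL = 985 μL total → factor 985/85 = 11.588
Step 2: 24-fold → factor 24
Overall dilution factor = 11.588 × 24 = 278.12
Stock = 7.19 × 10^3 copies/μL × 278.12 = 2.00 × 10^6 copies/μL

2.00 × 10^6 copies/μL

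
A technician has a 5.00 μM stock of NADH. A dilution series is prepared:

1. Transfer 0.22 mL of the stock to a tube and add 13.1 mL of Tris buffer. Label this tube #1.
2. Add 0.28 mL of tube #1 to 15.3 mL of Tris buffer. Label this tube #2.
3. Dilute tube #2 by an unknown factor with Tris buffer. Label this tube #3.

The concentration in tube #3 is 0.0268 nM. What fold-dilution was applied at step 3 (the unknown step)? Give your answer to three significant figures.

55.4-fold

Step 1: 0.22 mL + 13.1 mL = 13.32 mL total → factor 13.32/0.22 = 60.545
Step 2: 0.28 mL + 15.3 mL = 15.58 mL total → factor 15.58/0.28 = 55.643
Step 3: unknown factor x
Product of known-step factors = 3368.9
Overall factor = 5.00 μM / (0.0268 nM) = 1.8657 × 10^5
x = 1.8657 × 10^5 / 3368.9 = 55.4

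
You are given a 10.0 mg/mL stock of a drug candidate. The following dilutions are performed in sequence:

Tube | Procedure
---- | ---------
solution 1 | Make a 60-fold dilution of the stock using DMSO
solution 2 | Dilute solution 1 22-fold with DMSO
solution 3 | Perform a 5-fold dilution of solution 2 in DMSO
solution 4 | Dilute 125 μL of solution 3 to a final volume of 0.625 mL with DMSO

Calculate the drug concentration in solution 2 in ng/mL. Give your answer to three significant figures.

Step 1: 60-fold → factor 60
Step 2: 22-fold → factor 22
Dilution factor through solution 2 = 60 × 22 = 1320
[solution 2] = 10.0 mg/mL / 1320 = 0.007576 mg/mL = 7.58 × 10^3 ng/mL

7.58 × 10^3 ng/mL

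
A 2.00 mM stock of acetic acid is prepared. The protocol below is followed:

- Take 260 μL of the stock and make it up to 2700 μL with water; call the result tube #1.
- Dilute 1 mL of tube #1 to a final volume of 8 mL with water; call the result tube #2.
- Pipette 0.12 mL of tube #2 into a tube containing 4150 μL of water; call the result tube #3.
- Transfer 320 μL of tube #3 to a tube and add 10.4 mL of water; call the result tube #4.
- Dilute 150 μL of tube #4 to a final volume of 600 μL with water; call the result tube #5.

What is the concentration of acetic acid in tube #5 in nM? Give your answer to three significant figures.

Step 1: 260 μL brought to 2700 μL → factor 2700/260 = 10.385
Step 2: 1 mL brought to 8 mL → factor 8/1 = 8
Step 3: 0.12 mL + 4150 μL = 4.27 mL total → factor 4.27/0.12 = 35.583
Step 4: 320 μL + 10.4 mL = 10720 μL total → factor 10720/320 = 33.5
Step 5: 150 μL brought to 600 μL → factor 600/150 = 4
Overall dilution factor = 10.385 × 8 × 35.583 × 33.5 × 4 = 3.9612 × 10^5
Final = 2.00 mM / 3.9612 × 10^5 = 5.049 × 10^-6 mM = 5.05 nM

5.05 nM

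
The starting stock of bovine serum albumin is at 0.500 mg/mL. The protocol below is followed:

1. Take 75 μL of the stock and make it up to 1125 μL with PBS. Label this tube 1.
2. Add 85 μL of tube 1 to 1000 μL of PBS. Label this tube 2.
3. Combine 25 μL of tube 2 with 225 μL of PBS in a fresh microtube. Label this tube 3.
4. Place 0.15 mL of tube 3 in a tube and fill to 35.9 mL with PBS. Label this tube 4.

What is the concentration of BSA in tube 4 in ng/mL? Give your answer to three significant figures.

Step 1: 75 μL brought to 1125 μL → factor 1125/75 = 15
Step 2: 85 μL + 1000 μL = 1085 μL total → factor 1085/85 = 12.765
Step 3: 25 μL + 225 μL = 250 μL total → factor 250/25 = 10
Step 4: 0.15 mL brought to 35.9 mL → factor 35.9/0.15 = 239.33
Overall dilution factor = 15 × 12.765 × 10 × 239.33 = 4.5825 × 10^5
Final = 0.500 mg/mL / 4.5825 × 10^5 = 1.091 × 10^-6 mg/mL = 1.09 ng/mL

1.09 ng/mL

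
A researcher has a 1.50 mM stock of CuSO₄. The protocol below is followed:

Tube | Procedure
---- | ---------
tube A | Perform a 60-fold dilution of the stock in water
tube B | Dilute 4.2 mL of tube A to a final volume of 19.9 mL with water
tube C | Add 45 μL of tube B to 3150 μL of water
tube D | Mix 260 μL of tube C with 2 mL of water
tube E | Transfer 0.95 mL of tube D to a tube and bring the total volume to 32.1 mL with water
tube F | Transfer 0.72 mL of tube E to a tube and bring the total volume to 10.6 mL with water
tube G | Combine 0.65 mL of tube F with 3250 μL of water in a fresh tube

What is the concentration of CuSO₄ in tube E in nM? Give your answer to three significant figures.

0.253 nM

Step 1: 60-fold → factor 60
Step 2: 4.2 mL brought to 19.9 mL → factor 19.9/4.2 = 4.7381
Step 3: 45 μL + 3150 μL = 3195 μL total → factor 3195/45 = 71
Step 4: 260 μL + 2 mL = 2260 μL total → factor 2260/260 = 8.6923
Step 5: 0.95 mL brought to 32.1 mL → factor 32.1/0.95 = 33.789
Dilution factor through tube E = 60 × 4.7381 × 71 × 8.6923 × 33.789 = 5.9283 × 10^6
[tube E] = 1.50 mM / 5.9283 × 10^6 = 2.530 × 10^-7 mM = 0.253 nM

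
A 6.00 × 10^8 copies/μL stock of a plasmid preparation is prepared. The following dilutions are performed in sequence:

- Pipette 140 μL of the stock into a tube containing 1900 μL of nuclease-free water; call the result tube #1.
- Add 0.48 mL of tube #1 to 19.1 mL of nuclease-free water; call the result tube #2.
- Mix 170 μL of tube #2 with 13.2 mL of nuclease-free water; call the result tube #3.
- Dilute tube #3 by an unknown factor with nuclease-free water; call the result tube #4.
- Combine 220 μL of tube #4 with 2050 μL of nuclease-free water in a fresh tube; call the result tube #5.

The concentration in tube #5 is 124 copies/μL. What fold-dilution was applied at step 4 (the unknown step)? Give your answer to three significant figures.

Step 1: 140 μL + 1900 μL = 2040 μL total → factor 2040/140 = 14.571
Step 2: 0.48 mL + 19.1 mL = 19.58 mL total → factor 19.58/0.48 = 40.792
Step 3: 170 μL + 13.2 mL = 13370 μL total → factor 13370/170 = 78.647
Step 4: unknown factor x
Step 5: 220 μL + 2050 μL = 2270 μL total → factor 2270/220 = 10.318
Product of known-step factors = 4.8235 × 10^5
Overall factor = 6.00 × 10^8 copies/μL / (124 copies/μL) = 4.8387 × 10^6
x = 4.8387 × 10^6 / 4.8235 × 10^5 = 10.0

10.0-fold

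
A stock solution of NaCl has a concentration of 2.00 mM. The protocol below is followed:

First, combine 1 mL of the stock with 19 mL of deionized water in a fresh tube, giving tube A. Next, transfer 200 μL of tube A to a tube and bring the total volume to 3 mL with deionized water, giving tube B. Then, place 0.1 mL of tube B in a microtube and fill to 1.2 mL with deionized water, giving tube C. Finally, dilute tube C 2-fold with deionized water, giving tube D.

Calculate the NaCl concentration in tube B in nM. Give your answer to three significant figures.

Step 1: 1 mL + 19 mL = 20 mL total → factor 20/1 = 20
Step 2: 200 μL brought to 3 mL → factor 3000/200 = 15
Dilution factor through tube B = 20 × 15 = 300
[tube B] = 2.00 mM / 300 = 0.006667 mM = 6.67 × 10^3 nM

6.67 × 10^3 nM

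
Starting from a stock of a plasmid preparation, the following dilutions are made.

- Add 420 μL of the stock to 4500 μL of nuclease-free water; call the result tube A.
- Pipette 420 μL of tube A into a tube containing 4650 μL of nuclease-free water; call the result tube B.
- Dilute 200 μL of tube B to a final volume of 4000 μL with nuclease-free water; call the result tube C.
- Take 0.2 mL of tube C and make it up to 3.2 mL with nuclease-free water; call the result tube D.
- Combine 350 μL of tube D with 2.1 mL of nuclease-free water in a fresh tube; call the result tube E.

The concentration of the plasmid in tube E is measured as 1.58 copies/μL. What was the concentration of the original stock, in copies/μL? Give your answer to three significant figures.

5.00 × 10^5 copies/μL

Step 1: 420 μL + 4500 μL = 4920 μL total → factor 4920/420 = 11.714
Step 2: 420 μL + 4650 μL = 5070 μL total → factor 5070/420 = 12.071
Step 3: 200 μL brought to 4000 μL → factor 4000/200 = 20
Step 4: 0.2 mL brought to 3.2 mL → factor 3.2/0.2 = 16
Step 5: 350 μL + 2.1 mL = 2450 μL total → factor 2450/350 = 7
Overall dilution factor = 11.714 × 12.071 × 20 × 16 × 7 = 3.1675 × 10^5
Stock = 1.58 copies/μL × 3.1675 × 10^5 = 5.00 × 10^5 copies/μL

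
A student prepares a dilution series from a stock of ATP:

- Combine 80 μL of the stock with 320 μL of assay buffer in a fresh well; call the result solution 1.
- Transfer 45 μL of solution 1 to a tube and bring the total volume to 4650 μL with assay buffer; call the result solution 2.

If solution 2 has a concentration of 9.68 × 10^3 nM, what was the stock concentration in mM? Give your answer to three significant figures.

Step 1: 80 μL + 320 μL = 400 μL total → factor 400/80 = 5
Step 2: 45 μL brought to 4650 μL → factor 4650/45 = 103.33
Overall dilution factor = 5 × 103.33 = 516.67
Stock = 9.68 × 10^3 nM × 516.67 = 5.001 × 10^6 nM = 5.00 mM

5.00 mM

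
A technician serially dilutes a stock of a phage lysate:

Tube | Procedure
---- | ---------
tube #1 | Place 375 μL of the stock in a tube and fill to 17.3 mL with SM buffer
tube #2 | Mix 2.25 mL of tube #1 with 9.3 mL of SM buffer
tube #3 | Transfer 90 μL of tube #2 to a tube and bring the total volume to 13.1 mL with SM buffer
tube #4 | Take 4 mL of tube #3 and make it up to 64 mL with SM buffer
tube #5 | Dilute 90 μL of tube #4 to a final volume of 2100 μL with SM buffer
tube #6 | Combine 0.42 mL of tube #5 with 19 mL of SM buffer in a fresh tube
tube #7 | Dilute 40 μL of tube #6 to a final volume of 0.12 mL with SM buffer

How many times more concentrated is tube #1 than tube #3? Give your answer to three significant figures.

Step 1: 375 μL brought to 17.3 mL → factor 17300/375 = 46.133
Step 2: 2.25 mL + 9.3 mL = 11.55 mL total → factor 11.55/2.25 = 5.1333
Step 3: 90 μL brought to 13.1 mL → factor 13100/90 = 145.56
Dilution factor to tube #1 = 46.133; to tube #3 = 34470
[tube #1]/[tube #3] = (factor to tube #3)/(factor to tube #1) = 34470/46.133 = 747

747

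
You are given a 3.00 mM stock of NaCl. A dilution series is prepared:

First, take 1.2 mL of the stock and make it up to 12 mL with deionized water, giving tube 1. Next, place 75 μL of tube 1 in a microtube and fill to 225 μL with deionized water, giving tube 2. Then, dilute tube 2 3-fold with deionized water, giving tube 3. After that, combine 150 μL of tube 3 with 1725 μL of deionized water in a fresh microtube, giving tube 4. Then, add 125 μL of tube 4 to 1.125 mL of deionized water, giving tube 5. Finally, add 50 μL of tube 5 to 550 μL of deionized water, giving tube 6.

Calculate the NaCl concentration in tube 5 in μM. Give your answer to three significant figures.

0.267 μM

Step 1: 1.2 mL brought to 12 mL → factor 12/1.2 = 10
Step 2: 75 μL brought to 225 μL → factor 225/75 = 3
Step 3: 3-fold → factor 3
Step 4: 150 μL + 1725 μL = 1875 μL total → factor 1875/150 = 12.5
Step 5: 125 μL + 1.125 mL = 1250 μL total → factor 1250/125 = 10
Dilution factor through tube 5 = 10 × 3 × 3 × 12.5 × 10 = 11250
[tube 5] = 3.00 mM / 11250 = 0.0002667 mM = 0.267 μM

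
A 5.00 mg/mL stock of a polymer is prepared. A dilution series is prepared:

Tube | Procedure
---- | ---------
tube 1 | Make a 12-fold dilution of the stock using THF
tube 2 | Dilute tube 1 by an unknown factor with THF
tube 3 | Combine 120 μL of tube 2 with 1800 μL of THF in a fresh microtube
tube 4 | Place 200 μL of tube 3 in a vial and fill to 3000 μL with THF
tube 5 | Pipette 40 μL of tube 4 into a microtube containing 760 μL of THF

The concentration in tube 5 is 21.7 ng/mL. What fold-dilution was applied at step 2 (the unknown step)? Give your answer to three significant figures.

4.00-fold

Step 1: 12-fold → factor 12
Step 2: unknown factor x
Step 3: 120 μL + 1800 μL = 1920 μL total → factor 1920/120 = 16
Step 4: 200 μL brought to 3000 μL → factor 3000/200 = 15
Step 5: 40 μL + 760 μL = 800 μL total → factor 800/40 = 20
Product of known-step factors = 57600
Overall factor = 5.00 mg/mL / (21.7 ng/mL) = 2.3041 × 10^5
x = 2.3041 × 10^5 / 57600 = 4.00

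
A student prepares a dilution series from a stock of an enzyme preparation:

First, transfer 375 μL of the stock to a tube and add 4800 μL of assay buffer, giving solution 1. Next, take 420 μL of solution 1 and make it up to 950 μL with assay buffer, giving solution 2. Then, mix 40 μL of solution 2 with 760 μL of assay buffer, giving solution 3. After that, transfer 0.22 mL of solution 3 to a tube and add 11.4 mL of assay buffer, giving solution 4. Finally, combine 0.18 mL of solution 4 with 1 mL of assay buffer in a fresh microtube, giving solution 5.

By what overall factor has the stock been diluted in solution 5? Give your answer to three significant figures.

Step 1: 375 μL + 4800 μL = 5175 μL total → factor 5175/375 = 13.8
Step 2: 420 μL brought to 950 μL → factor 950/420 = 2.2619
Step 3: 40 μL + 760 μL = 800 μL total → factor 800/40 = 20
Step 4: 0.22 mL + 11.4 mL = 11.62 mL total → factor 11.62/0.22 = 52.818
Step 5: 0.18 mL + 1 mL = 1.18 mL total → factor 1.18/0.18 = 6.5556
Overall dilution factor = 13.8 × 2.2619 × 20 × 52.818 × 6.5556 = 2.1616 × 10^5

2.16 × 10^5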